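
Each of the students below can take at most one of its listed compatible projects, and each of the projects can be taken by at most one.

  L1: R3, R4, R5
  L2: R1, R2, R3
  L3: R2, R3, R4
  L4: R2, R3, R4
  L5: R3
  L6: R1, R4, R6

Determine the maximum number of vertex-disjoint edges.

6

Unit-capacity flow: source→left, listed edges, right→sink; max matching = max flow.
Augmenting path L1→R3 (+1); matched 1.
Augmenting path L2→R1 (+1); matched 2.
Augmenting path L3→R2 (+1); matched 3.
Augmenting path L4→R4 (+1); matched 4.
Augmenting path L6→R6 (+1); matched 5.
Augmenting path L5→R3→L1→R5 (+1); matched 6.
No augmenting path remains; maximum matching = 6.
König certificate: {L1, L2, L3, L4, L5, L6} is a vertex cover of size 6 (every listed pair touches it), so no matching can be larger.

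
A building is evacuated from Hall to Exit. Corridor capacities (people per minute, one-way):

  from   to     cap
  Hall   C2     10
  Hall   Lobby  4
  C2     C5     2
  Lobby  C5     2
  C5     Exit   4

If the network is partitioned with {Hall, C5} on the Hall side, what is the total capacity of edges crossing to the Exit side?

18

Edges leaving {Hall, C5}: Hall→C2 (10), Hall→Lobby (4), C5→Exit (4).
Cut capacity = 10 + 4 + 4 = 18.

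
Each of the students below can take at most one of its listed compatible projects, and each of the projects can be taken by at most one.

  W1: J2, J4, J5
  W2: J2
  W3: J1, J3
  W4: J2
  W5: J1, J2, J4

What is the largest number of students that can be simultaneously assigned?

4

Unit-capacity flow: source→left, listed edges, right→sink; max matching = max flow.
Augmenting path W1→J2 (+1); matched 1.
Augmenting path W3→J1 (+1); matched 2.
Augmenting path W5→J4 (+1); matched 3.
Augmenting path W2→J2→W1→J5 (+1); matched 4.
No augmenting path remains; maximum matching = 4.
König certificate: {W1, W3, W5, J2} is a vertex cover of size 4 (every listed pair touches it), so no matching can be larger.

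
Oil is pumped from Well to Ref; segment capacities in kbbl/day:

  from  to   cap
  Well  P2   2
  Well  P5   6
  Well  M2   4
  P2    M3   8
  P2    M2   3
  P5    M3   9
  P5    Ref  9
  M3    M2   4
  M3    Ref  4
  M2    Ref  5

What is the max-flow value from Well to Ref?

12

Augment Well→P5→Ref: bottleneck 6, flow now 6.
Augment Well→M2→Ref: bottleneck 4, flow now 10.
Augment Well→P2→M3→Ref: bottleneck 2, flow now 12.
No augmenting path remains; maximum flow = 12.
In the residual graph, reachable from Well: {Well}.
Min-cut edges: Well→P2 (2), Well→P5 (6), Well→M2 (4); capacity 2 + 6 + 4 = 12.
This cut is saturated, so no flow can exceed 12.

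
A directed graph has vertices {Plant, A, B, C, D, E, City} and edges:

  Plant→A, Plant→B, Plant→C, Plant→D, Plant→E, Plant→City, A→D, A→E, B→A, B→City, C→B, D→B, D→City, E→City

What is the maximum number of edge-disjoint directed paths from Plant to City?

Assign every edge capacity 1; by Menger, the answer equals the max flow.
Path Plant→City (+1); total 1.
Path Plant→B→City (+1); total 2.
Path Plant→D→City (+1); total 3.
Path Plant→E→City (+1); total 4.
No residual Plant→City path; max flow = 4.
Certifying cut of size 4: {B→City, D→City, E→City, Plant→City}.

4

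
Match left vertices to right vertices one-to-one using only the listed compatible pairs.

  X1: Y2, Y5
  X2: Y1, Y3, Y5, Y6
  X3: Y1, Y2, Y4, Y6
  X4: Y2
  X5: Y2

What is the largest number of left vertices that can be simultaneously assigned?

4

Unit-capacity flow: source→left, listed edges, right→sink; max matching = max flow.
Augmenting path X1→Y2 (+1); matched 1.
Augmenting path X2→Y1 (+1); matched 2.
Augmenting path X3→Y4 (+1); matched 3.
Augmenting path X4→Y2→X1→Y5 (+1); matched 4.
No augmenting path remains; maximum matching = 4.
König certificate: {X1, X2, X3, Y2} is a vertex cover of size 4 (every listed pair touches it), so no matching can be larger.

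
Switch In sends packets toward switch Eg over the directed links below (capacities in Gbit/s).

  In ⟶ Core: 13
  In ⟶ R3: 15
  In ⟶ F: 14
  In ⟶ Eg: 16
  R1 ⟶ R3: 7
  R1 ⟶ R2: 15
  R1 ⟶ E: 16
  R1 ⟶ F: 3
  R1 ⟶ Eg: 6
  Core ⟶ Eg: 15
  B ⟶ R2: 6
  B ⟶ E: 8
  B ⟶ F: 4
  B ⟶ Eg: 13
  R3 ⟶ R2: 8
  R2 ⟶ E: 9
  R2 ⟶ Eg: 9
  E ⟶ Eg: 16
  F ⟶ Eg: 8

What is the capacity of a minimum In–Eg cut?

Augment In→Eg: bottleneck 16, flow now 16.
Augment In→Core→Eg: bottleneck 13, flow now 29.
Augment In→F→Eg: bottleneck 8, flow now 37.
Augment In→R3→R2→Eg: bottleneck 8, flow now 45.
No augmenting path remains; maximum flow = 45.
By max-flow min-cut, the minimum cut capacity equals the max flow.
In the residual graph, reachable from In: {In, R3, F}.
Min-cut edges: In→Core (13), In→Eg (16), R3→R2 (8), F→Eg (8); capacity 13 + 16 + 8 + 8 = 45.

45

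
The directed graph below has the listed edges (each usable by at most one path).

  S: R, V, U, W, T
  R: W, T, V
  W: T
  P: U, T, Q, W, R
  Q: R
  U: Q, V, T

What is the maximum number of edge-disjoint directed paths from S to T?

4

Assign every edge capacity 1; by Menger, the answer equals the max flow.
Path S→T (+1); total 1.
Path S→R→T (+1); total 2.
Path S→U→T (+1); total 3.
Path S→W→T (+1); total 4.
No residual S→T path; max flow = 4.
Certifying cut of size 4: {S→R, S→T, S→U, S→W}.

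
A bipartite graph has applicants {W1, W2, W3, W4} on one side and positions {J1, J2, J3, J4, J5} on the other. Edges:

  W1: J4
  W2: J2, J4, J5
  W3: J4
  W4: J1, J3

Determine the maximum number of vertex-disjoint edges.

Unit-capacity flow: source→left, listed edges, right→sink; max matching = max flow.
Augmenting path W1→J4 (+1); matched 1.
Augmenting path W2→J2 (+1); matched 2.
Augmenting path W4→J1 (+1); matched 3.
No augmenting path remains; maximum matching = 3.
König certificate: {W2, W4, J4} is a vertex cover of size 3 (every listed pair touches it), so no matching can be larger.

3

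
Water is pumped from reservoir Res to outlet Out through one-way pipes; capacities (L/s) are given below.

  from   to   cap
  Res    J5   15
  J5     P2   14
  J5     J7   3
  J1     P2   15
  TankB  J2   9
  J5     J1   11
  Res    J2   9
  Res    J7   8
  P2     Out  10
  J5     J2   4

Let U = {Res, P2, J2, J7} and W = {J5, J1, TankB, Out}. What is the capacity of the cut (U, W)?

25

Edges leaving {Res, P2, J2, J7}: Res→J5 (15), P2→Out (10).
Cut capacity = 15 + 10 = 25.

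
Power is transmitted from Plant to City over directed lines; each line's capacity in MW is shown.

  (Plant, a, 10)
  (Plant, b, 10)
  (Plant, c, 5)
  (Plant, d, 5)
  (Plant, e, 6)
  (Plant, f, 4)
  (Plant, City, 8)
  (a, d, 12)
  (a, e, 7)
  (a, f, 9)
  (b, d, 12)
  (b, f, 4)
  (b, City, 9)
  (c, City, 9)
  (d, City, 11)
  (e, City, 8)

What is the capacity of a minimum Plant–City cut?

41

Augment Plant→City: bottleneck 8, flow now 8.
Augment Plant→b→City: bottleneck 9, flow now 17.
Augment Plant→c→City: bottleneck 5, flow now 22.
Augment Plant→d→City: bottleneck 5, flow now 27.
Augment Plant→e→City: bottleneck 6, flow now 33.
Augment Plant→a→d→City: bottleneck 6, flow now 39.
Augment Plant→a→e→City: bottleneck 2, flow now 41.
No augmenting path remains; maximum flow = 41.
By max-flow min-cut, the minimum cut capacity equals the max flow.
In the residual graph, reachable from Plant: {Plant, a, b, d, e, f}.
Min-cut edges: Plant→c (5), Plant→City (8), b→City (9), d→City (11), e→City (8); capacity 5 + 8 + 9 + 11 + 8 = 41.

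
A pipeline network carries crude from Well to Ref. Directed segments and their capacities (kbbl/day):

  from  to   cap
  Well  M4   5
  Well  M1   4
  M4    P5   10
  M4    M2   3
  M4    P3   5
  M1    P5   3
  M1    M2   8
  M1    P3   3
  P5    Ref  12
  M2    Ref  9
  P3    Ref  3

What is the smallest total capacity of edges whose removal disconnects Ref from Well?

9

Augment Well→M4→P5→Ref: bottleneck 5, flow now 5.
Augment Well→M1→P5→Ref: bottleneck 3, flow now 8.
Augment Well→M1→M2→Ref: bottleneck 1, flow now 9.
No augmenting path remains; maximum flow = 9.
By max-flow min-cut, the minimum cut capacity equals the max flow.
In the residual graph, reachable from Well: {Well}.
Min-cut edges: Well→M4 (5), Well→M1 (4); capacity 5 + 4 = 9.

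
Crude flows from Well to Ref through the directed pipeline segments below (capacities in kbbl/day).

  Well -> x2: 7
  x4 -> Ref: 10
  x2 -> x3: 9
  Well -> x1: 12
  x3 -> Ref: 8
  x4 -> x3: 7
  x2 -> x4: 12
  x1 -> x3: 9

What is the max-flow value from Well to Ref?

15

Augment Well→x1→x3→Ref: bottleneck 8, flow now 8.
Augment Well→x2→x4→Ref: bottleneck 7, flow now 15.
No augmenting path remains; maximum flow = 15.
In the residual graph, reachable from Well: {Well, x1, x3}.
Min-cut edges: Well→x2 (7), x3→Ref (8); capacity 7 + 8 = 15.
This cut is saturated, so no flow can exceed 15.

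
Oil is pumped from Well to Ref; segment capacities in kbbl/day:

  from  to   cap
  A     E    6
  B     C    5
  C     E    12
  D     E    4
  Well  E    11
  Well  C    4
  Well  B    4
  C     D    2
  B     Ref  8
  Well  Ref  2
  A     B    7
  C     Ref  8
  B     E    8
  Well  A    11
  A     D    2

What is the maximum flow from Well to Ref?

Augment Well→Ref: bottleneck 2, flow now 2.
Augment Well→B→Ref: bottleneck 4, flow now 6.
Augment Well→C→Ref: bottleneck 4, flow now 10.
Augment Well→A→B→Ref: bottleneck 4, flow now 14.
Augment Well→A→B→C→Ref: bottleneck 3, flow now 17.
No augmenting path remains; maximum flow = 17.
In the residual graph, reachable from Well: {Well, A, D, E}.
Min-cut edges: Well→B (4), Well→C (4), Well→Ref (2), A→B (7); capacity 4 + 4 + 2 + 7 = 17.
This cut is saturated, so no flow can exceed 17.

17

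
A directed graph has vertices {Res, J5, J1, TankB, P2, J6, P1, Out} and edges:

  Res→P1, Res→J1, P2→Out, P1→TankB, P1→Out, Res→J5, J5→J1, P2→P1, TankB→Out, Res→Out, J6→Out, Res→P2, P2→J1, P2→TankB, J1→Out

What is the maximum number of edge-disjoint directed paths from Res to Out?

Assign every edge capacity 1; by Menger, the answer equals the max flow.
Path Res→Out (+1); total 1.
Path Res→J1→Out (+1); total 2.
Path Res→P2→Out (+1); total 3.
Path Res→P1→Out (+1); total 4.
No residual Res→Out path; max flow = 4.
Certifying cut of size 4: {J1→Out, Res→Out, Res→P1, Res→P2}.

4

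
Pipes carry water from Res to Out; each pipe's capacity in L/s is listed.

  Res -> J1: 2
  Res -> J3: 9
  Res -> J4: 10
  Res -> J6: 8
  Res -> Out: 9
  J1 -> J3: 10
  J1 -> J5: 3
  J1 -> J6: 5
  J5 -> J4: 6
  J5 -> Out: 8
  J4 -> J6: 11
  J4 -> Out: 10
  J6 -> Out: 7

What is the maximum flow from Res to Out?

28

Augment Res→Out: bottleneck 9, flow now 9.
Augment Res→J4→Out: bottleneck 10, flow now 19.
Augment Res→J6→Out: bottleneck 7, flow now 26.
Augment Res→J1→J5→Out: bottleneck 2, flow now 28.
No augmenting path remains; maximum flow = 28.
In the residual graph, reachable from Res: {Res, J3, J6}.
Min-cut edges: Res→J1 (2), Res→J4 (10), Res→Out (9), J6→Out (7); capacity 2 + 10 + 9 + 7 = 28.
This cut is saturated, so no flow can exceed 28.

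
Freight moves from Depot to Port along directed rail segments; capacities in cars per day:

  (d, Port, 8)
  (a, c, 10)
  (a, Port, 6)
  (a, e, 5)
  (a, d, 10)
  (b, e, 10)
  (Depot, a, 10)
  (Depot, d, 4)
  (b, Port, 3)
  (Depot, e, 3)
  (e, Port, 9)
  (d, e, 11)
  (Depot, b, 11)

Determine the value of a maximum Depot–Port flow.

Augment Depot→a→Port: bottleneck 6, flow now 6.
Augment Depot→b→Port: bottleneck 3, flow now 9.
Augment Depot→d→Port: bottleneck 4, flow now 13.
Augment Depot→e→Port: bottleneck 3, flow now 16.
Augment Depot→a→d→Port: bottleneck 4, flow now 20.
Augment Depot→b→e→Port: bottleneck 6, flow now 26.
No augmenting path remains; maximum flow = 26.
In the residual graph, reachable from Depot: {Depot, b, e}.
Min-cut edges: Depot→a (10), Depot→d (4), b→Port (3), e→Port (9); capacity 10 + 4 + 3 + 9 = 26.
This cut is saturated, so no flow can exceed 26.

26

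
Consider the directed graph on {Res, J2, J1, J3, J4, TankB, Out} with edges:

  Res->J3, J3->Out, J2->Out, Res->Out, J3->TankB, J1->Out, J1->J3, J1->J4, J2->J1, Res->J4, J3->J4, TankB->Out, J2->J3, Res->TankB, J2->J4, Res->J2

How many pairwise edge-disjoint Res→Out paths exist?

Assign every edge capacity 1; by Menger, the answer equals the max flow.
Path Res→Out (+1); total 1.
Path Res→J2→Out (+1); total 2.
Path Res→J3→Out (+1); total 3.
Path Res→TankB→Out (+1); total 4.
No residual Res→Out path; max flow = 4.
Certifying cut of size 4: {Res→J2, Res→J3, Res→Out, Res→TankB}.

4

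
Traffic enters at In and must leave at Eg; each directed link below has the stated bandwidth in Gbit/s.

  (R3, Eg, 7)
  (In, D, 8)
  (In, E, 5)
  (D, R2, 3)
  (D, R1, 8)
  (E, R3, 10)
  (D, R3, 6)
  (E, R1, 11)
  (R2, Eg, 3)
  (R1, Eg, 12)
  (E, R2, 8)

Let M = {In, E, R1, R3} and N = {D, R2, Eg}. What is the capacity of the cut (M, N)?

Edges leaving {In, E, R1, R3}: In→D (8), E→R2 (8), R1→Eg (12), R3→Eg (7).
Cut capacity = 8 + 8 + 12 + 7 = 35.

35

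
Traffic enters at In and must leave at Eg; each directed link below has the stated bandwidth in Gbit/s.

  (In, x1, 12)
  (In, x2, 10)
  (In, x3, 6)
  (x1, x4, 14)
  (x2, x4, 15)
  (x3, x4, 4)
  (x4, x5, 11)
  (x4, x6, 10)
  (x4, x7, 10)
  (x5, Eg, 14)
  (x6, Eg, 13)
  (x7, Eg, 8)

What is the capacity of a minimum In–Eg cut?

Augment In→x1→x4→x5→Eg: bottleneck 11, flow now 11.
Augment In→x1→x4→x6→Eg: bottleneck 1, flow now 12.
Augment In→x2→x4→x6→Eg: bottleneck 9, flow now 21.
Augment In→x2→x4→x7→Eg: bottleneck 1, flow now 22.
Augment In→x3→x4→x7→Eg: bottleneck 4, flow now 26.
No augmenting path remains; maximum flow = 26.
By max-flow min-cut, the minimum cut capacity equals the max flow.
In the residual graph, reachable from In: {In, x3}.
Min-cut edges: In→x1 (12), In→x2 (10), x3→x4 (4); capacity 12 + 10 + 4 = 26.

26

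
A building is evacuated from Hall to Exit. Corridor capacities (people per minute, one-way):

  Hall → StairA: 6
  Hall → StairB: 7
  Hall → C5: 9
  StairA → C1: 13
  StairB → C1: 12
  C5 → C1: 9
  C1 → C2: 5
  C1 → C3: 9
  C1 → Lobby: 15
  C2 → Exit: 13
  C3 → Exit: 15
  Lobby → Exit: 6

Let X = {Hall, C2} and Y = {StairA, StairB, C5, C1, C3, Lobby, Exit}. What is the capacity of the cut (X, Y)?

35

Edges leaving {Hall, C2}: Hall→StairA (6), Hall→StairB (7), Hall→C5 (9), C2→Exit (13).
Cut capacity = 6 + 7 + 9 + 13 = 35.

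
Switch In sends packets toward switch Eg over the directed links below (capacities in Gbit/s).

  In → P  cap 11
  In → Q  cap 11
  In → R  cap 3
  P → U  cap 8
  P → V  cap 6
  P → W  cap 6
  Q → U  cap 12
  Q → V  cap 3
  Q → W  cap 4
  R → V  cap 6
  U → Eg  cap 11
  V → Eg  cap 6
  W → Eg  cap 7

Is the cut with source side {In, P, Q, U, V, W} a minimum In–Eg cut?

Given cut capacity: 3 + 11 + 6 + 7 = 27.
Augment In→P→U→Eg: bottleneck 8, flow now 8.
Augment In→P→V→Eg: bottleneck 3, flow now 11.
Augment In→Q→U→Eg: bottleneck 3, flow now 14.
Augment In→Q→V→Eg: bottleneck 3, flow now 17.
Augment In→Q→W→Eg: bottleneck 4, flow now 21.
Augment In→Q→U→P→W→Eg: bottleneck 1, flow now 22. (uses reverse residual edge)
Augment In→R→V→P→W→Eg: bottleneck 2, flow now 24. (uses reverse residual edge)
No augmenting path remains; maximum flow = 24.
In the residual graph, reachable from In: {In, P, Q, R, U, V, W}.
Min-cut edges: U→Eg (11), V→Eg (6), W→Eg (7); capacity 11 + 6 + 7 = 24.
Cut capacity 27 exceeds the max flow 24, so it is not minimum.

No — its capacity is 27, but the minimum cut has capacity 24.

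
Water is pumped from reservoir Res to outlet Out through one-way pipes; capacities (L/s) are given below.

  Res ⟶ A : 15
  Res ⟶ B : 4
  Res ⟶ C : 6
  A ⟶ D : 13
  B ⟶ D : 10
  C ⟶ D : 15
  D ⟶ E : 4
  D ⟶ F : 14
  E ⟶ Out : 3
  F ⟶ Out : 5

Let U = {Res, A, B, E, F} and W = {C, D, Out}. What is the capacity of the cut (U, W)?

Edges leaving {Res, A, B, E, F}: Res→C (6), A→D (13), B→D (10), E→Out (3), F→Out (5).
Cut capacity = 6 + 13 + 10 + 3 + 5 = 37.

37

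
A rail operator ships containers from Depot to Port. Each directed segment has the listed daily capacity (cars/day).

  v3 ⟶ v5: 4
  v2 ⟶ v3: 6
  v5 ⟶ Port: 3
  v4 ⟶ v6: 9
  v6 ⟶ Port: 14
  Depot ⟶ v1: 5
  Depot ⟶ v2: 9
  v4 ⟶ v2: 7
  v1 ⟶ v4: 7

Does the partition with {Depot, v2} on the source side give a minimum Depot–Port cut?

No — its capacity is 11, but the minimum cut has capacity 8.

Given cut capacity: 5 + 6 = 11.
Augment Depot→v1→v4→v6→Port: bottleneck 5, flow now 5.
Augment Depot→v2→v3→v5→Port: bottleneck 3, flow now 8.
No augmenting path remains; maximum flow = 8.
In the residual graph, reachable from Depot: {Depot, v2, v3, v5}.
Min-cut edges: Depot→v1 (5), v5→Port (3); capacity 5 + 3 = 8.
Cut capacity 11 exceeds the max flow 8, so it is not minimum.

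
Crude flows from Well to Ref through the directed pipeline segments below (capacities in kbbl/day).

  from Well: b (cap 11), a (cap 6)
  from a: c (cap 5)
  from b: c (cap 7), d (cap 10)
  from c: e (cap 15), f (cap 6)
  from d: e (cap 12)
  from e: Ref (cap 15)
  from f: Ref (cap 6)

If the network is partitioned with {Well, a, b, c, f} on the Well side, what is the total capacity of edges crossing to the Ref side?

31

Edges leaving {Well, a, b, c, f}: b→d (10), c→e (15), f→Ref (6).
Cut capacity = 10 + 15 + 6 = 31.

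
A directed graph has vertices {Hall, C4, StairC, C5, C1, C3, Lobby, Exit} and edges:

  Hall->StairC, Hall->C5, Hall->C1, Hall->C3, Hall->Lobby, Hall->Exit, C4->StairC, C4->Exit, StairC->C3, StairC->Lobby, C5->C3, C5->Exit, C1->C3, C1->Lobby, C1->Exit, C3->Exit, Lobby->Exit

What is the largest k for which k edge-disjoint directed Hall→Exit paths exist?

5

Assign every edge capacity 1; by Menger, the answer equals the max flow.
Path Hall→Exit (+1); total 1.
Path Hall→C5→Exit (+1); total 2.
Path Hall→C1→Exit (+1); total 3.
Path Hall→C3→Exit (+1); total 4.
Path Hall→Lobby→Exit (+1); total 5.
No residual Hall→Exit path; max flow = 5.
Certifying cut of size 5: {C3→Exit, Hall→C1, Hall→C5, Hall→Exit, Lobby→Exit}.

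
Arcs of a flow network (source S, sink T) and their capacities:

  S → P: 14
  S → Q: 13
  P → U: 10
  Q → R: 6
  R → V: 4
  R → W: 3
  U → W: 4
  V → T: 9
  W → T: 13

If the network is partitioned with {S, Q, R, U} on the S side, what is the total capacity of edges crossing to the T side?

Edges leaving {S, Q, R, U}: S→P (14), R→V (4), R→W (3), U→W (4).
Cut capacity = 14 + 4 + 3 + 4 = 25.

25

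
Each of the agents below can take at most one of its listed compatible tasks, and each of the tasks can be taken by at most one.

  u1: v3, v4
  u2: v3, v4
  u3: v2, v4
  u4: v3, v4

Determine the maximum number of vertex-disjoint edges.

3

Unit-capacity flow: source→left, listed edges, right→sink; max matching = max flow.
Augmenting path u1→v3 (+1); matched 1.
Augmenting path u2→v4 (+1); matched 2.
Augmenting path u3→v2 (+1); matched 3.
No augmenting path remains; maximum matching = 3.
König certificate: {u3, v3, v4} is a vertex cover of size 3 (every listed pair touches it), so no matching can be larger.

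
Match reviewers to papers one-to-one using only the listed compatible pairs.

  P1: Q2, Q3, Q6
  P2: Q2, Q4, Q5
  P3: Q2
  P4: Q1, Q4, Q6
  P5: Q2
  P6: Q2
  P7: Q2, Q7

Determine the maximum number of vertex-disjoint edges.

5

Unit-capacity flow: source→left, listed edges, right→sink; max matching = max flow.
Augmenting path P1→Q2 (+1); matched 1.
Augmenting path P2→Q4 (+1); matched 2.
Augmenting path P4→Q1 (+1); matched 3.
Augmenting path P7→Q7 (+1); matched 4.
Augmenting path P3→Q2→P1→Q3 (+1); matched 5.
No augmenting path remains; maximum matching = 5.
König certificate: {P1, P2, P4, P7, Q2} is a vertex cover of size 5 (every listed pair touches it), so no matching can be larger.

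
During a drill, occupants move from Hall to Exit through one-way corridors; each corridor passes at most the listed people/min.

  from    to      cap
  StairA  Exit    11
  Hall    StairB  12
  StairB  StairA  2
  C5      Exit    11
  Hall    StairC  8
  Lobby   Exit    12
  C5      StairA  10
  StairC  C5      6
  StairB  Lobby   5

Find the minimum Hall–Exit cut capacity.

Augment Hall→StairB→Lobby→Exit: bottleneck 5, flow now 5.
Augment Hall→StairB→StairA→Exit: bottleneck 2, flow now 7.
Augment Hall→StairC→C5→Exit: bottleneck 6, flow now 13.
No augmenting path remains; maximum flow = 13.
By max-flow min-cut, the minimum cut capacity equals the max flow.
In the residual graph, reachable from Hall: {Hall, StairB, StairC}.
Min-cut edges: StairB→Lobby (5), StairB→StairA (2), StairC→C5 (6); capacity 5 + 2 + 6 = 13.

13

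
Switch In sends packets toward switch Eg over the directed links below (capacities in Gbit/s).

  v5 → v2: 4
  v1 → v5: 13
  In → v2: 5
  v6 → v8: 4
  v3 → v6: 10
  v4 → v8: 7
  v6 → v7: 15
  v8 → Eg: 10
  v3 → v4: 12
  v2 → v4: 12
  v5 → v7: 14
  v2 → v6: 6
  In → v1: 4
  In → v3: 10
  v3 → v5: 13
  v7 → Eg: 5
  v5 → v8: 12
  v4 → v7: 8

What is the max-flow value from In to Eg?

Augment In→v1→v5→v7→Eg: bottleneck 4, flow now 4.
Augment In→v2→v4→v7→Eg: bottleneck 1, flow now 5.
Augment In→v2→v4→v8→Eg: bottleneck 4, flow now 9.
Augment In→v3→v4→v8→Eg: bottleneck 3, flow now 12.
Augment In→v3→v5→v8→Eg: bottleneck 3, flow now 15.
No augmenting path remains; maximum flow = 15.
In the residual graph, reachable from In: {In, v1, v2, v3, v4, v5, v6, v7, v8}.
Min-cut edges: v7→Eg (5), v8→Eg (10); capacity 5 + 10 = 15.
This cut is saturated, so no flow can exceed 15.

15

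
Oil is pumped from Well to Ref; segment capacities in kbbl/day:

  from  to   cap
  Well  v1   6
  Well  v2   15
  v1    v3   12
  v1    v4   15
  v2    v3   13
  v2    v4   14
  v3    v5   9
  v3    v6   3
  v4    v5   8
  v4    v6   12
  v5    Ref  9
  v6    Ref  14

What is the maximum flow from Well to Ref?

Augment Well→v1→v3→v5→Ref: bottleneck 6, flow now 6.
Augment Well→v2→v3→v5→Ref: bottleneck 3, flow now 9.
Augment Well→v2→v3→v6→Ref: bottleneck 3, flow now 12.
Augment Well→v2→v4→v6→Ref: bottleneck 9, flow now 21.
No augmenting path remains; maximum flow = 21.
In the residual graph, reachable from Well: {Well}.
Min-cut edges: Well→v1 (6), Well→v2 (15); capacity 6 + 15 = 21.
This cut is saturated, so no flow can exceed 21.

21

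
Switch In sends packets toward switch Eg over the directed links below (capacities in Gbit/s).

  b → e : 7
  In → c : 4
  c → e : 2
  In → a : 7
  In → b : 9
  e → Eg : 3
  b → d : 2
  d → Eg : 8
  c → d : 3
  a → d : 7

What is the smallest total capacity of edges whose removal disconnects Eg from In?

Augment In→a→d→Eg: bottleneck 7, flow now 7.
Augment In→b→d→Eg: bottleneck 1, flow now 8.
Augment In→b→e→Eg: bottleneck 3, flow now 11.
No augmenting path remains; maximum flow = 11.
By max-flow min-cut, the minimum cut capacity equals the max flow.
In the residual graph, reachable from In: {In, a, b, c, d, e}.
Min-cut edges: d→Eg (8), e→Eg (3); capacity 8 + 3 = 11.

11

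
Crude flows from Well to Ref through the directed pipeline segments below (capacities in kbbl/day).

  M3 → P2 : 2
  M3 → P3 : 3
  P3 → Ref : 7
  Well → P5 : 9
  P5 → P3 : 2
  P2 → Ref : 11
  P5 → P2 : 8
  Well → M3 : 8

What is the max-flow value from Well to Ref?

14

Augment Well→P5→P2→Ref: bottleneck 8, flow now 8.
Augment Well→P5→P3→Ref: bottleneck 1, flow now 9.
Augment Well→M3→P2→Ref: bottleneck 2, flow now 11.
Augment Well→M3→P3→Ref: bottleneck 3, flow now 14.
No augmenting path remains; maximum flow = 14.
In the residual graph, reachable from Well: {Well, M3}.
Min-cut edges: Well→P5 (9), M3→P2 (2), M3→P3 (3); capacity 9 + 2 + 3 = 14.
This cut is saturated, so no flow can exceed 14.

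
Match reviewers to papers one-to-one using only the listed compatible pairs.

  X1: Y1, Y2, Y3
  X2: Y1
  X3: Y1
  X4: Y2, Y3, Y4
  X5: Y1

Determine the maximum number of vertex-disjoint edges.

Unit-capacity flow: source→left, listed edges, right→sink; max matching = max flow.
Augmenting path X1→Y1 (+1); matched 1.
Augmenting path X4→Y2 (+1); matched 2.
Augmenting path X2→Y1→X1→Y3 (+1); matched 3.
No augmenting path remains; maximum matching = 3.
König certificate: {X1, X4, Y1} is a vertex cover of size 3 (every listed pair touches it), so no matching can be larger.

3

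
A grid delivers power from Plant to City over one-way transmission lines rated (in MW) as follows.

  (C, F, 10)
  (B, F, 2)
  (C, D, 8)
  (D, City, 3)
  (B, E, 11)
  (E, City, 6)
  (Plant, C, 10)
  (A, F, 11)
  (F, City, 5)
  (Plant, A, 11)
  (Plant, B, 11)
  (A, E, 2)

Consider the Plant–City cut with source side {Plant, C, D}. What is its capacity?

35

Edges leaving {Plant, C, D}: Plant→A (11), Plant→B (11), C→F (10), D→City (3).
Cut capacity = 11 + 11 + 10 + 3 = 35.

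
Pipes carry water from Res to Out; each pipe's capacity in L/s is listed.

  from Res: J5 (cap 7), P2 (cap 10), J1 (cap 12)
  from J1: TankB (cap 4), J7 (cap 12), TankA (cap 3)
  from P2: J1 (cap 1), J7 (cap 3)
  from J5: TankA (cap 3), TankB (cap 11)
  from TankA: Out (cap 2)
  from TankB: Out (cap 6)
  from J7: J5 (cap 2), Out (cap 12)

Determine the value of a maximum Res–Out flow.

20

Augment Res→J1→TankA→Out: bottleneck 2, flow now 2.
Augment Res→J1→TankB→Out: bottleneck 4, flow now 6.
Augment Res→J1→J7→Out: bottleneck 6, flow now 12.
Augment Res→P2→J7→Out: bottleneck 3, flow now 15.
Augment Res→J5→TankB→Out: bottleneck 2, flow now 17.
Augment Res→P2→J1→J7→Out: bottleneck 1, flow now 18.
Augment Res→J5→TankA→J1→J7→Out: bottleneck 2, flow now 20. (uses reverse residual edge)
No augmenting path remains; maximum flow = 20.
In the residual graph, reachable from Res: {Res, J1, P2, J5, TankA, TankB, J7}.
Min-cut edges: TankA→Out (2), TankB→Out (6), J7→Out (12); capacity 2 + 6 + 12 = 20.
This cut is saturated, so no flow can exceed 20.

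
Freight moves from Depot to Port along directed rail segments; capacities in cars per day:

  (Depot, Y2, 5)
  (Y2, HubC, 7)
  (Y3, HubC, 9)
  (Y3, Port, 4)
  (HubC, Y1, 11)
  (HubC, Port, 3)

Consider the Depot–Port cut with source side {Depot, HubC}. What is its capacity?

19

Edges leaving {Depot, HubC}: Depot→Y2 (5), HubC→Y1 (11), HubC→Port (3).
Cut capacity = 5 + 11 + 3 = 19.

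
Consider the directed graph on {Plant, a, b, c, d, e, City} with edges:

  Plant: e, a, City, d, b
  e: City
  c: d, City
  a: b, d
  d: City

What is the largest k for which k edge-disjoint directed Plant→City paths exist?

3

Assign every edge capacity 1; by Menger, the answer equals the max flow.
Path Plant→City (+1); total 1.
Path Plant→d→City (+1); total 2.
Path Plant→e→City (+1); total 3.
No residual Plant→City path; max flow = 3.
Certifying cut of size 3: {Plant→City, Plant→e, d→City}.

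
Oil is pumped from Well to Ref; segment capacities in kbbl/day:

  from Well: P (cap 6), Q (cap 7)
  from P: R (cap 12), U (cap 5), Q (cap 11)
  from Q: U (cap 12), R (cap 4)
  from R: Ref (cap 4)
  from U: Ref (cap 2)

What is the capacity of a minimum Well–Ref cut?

6

Augment Well→P→R→Ref: bottleneck 4, flow now 4.
Augment Well→P→U→Ref: bottleneck 2, flow now 6.
No augmenting path remains; maximum flow = 6.
By max-flow min-cut, the minimum cut capacity equals the max flow.
In the residual graph, reachable from Well: {Well, P, Q, R, U}.
Min-cut edges: R→Ref (4), U→Ref (2); capacity 4 + 2 = 6.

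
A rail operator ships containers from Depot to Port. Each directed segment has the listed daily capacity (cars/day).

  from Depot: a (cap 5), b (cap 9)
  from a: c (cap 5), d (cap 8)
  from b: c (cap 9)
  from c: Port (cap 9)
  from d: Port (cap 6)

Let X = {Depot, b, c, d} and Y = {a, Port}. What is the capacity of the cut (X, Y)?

Edges leaving {Depot, b, c, d}: Depot→a (5), c→Port (9), d→Port (6).
Cut capacity = 5 + 9 + 6 = 20.

20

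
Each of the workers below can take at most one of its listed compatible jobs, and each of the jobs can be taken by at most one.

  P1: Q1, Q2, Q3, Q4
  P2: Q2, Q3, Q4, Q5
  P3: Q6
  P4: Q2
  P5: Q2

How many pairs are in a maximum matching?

4

Unit-capacity flow: source→left, listed edges, right→sink; max matching = max flow.
Augmenting path P1→Q1 (+1); matched 1.
Augmenting path P2→Q2 (+1); matched 2.
Augmenting path P3→Q6 (+1); matched 3.
Augmenting path P4→Q2→P2→Q3 (+1); matched 4.
No augmenting path remains; maximum matching = 4.
König certificate: {P1, P2, P3, Q2} is a vertex cover of size 4 (every listed pair touches it), so no matching can be larger.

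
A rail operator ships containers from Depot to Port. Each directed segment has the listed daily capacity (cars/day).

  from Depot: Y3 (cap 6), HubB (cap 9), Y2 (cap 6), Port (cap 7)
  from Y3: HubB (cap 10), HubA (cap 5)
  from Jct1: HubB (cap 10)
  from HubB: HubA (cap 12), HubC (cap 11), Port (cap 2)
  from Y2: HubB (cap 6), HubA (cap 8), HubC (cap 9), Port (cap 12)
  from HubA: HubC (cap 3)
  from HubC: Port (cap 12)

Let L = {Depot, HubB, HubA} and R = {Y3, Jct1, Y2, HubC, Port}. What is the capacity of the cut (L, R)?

35

Edges leaving {Depot, HubB, HubA}: Depot→Y3 (6), Depot→Y2 (6), Depot→Port (7), HubB→HubC (11), HubB→Port (2), HubA→HubC (3).
Cut capacity = 6 + 6 + 7 + 11 + 2 + 3 = 35.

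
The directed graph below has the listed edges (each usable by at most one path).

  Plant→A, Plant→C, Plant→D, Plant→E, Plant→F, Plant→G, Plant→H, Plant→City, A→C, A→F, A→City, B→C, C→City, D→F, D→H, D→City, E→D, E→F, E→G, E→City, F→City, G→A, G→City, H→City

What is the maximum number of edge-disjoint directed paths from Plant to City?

8

Assign every edge capacity 1; by Menger, the answer equals the max flow.
Path Plant→City (+1); total 1.
Path Plant→A→City (+1); total 2.
Path Plant→C→City (+1); total 3.
Path Plant→D→City (+1); total 4.
Path Plant→E→City (+1); total 5.
Path Plant→F→City (+1); total 6.
Path Plant→G→City (+1); total 7.
Path Plant→H→City (+1); total 8.
No residual Plant→City path; max flow = 8.
Certifying cut of size 8: {Plant→A, Plant→C, Plant→City, Plant→D, Plant→E, Plant→F, Plant→G, Plant→H}.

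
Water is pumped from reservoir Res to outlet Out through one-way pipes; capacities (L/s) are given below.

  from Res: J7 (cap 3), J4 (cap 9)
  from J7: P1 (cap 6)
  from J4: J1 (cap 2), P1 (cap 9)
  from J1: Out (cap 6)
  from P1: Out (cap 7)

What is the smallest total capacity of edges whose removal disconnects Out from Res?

Augment Res→J7→P1→Out: bottleneck 3, flow now 3.
Augment Res→J4→J1→Out: bottleneck 2, flow now 5.
Augment Res→J4→P1→Out: bottleneck 4, flow now 9.
No augmenting path remains; maximum flow = 9.
By max-flow min-cut, the minimum cut capacity equals the max flow.
In the residual graph, reachable from Res: {Res, J7, J4, P1}.
Min-cut edges: J4→J1 (2), P1→Out (7); capacity 2 + 7 = 9.

9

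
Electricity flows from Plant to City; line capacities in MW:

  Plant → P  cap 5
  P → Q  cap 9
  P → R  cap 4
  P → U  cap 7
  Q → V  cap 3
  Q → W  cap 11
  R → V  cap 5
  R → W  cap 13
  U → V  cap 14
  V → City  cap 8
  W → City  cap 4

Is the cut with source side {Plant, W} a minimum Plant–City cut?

Given cut capacity: 5 + 4 = 9.
Augment Plant→P→Q→V→City: bottleneck 3, flow now 3.
Augment Plant→P→Q→W→City: bottleneck 2, flow now 5.
No augmenting path remains; maximum flow = 5.
In the residual graph, reachable from Plant: {Plant}.
Min-cut edges: Plant→P (5); capacity 5 = 5.
Cut capacity 9 exceeds the max flow 5, so it is not minimum.

No — its capacity is 9, but the minimum cut has capacity 5.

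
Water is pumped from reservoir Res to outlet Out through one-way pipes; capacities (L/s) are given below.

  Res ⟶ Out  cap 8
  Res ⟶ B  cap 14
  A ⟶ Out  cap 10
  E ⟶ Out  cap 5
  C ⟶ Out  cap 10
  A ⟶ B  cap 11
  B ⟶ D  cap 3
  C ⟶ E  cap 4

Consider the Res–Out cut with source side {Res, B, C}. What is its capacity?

Edges leaving {Res, B, C}: Res→Out (8), B→D (3), C→E (4), C→Out (10).
Cut capacity = 8 + 3 + 4 + 10 = 25.

25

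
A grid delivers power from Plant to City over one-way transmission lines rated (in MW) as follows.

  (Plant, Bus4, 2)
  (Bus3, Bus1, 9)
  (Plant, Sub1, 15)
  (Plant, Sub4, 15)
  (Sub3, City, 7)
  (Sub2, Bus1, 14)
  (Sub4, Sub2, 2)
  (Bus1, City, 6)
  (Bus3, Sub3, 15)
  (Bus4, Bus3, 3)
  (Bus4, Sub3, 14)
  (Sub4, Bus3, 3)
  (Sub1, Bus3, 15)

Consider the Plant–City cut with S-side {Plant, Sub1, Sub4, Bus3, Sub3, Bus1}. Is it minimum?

Given cut capacity: 2 + 2 + 7 + 6 = 17.
Augment Plant→Bus4→Sub3→City: bottleneck 2, flow now 2.
Augment Plant→Sub1→Bus3→Sub3→City: bottleneck 5, flow now 7.
Augment Plant→Sub1→Bus3→Bus1→City: bottleneck 6, flow now 13.
No augmenting path remains; maximum flow = 13.
In the residual graph, reachable from Plant: {Plant, Sub1, Sub4, Bus4, Bus3, Sub2, Sub3, Bus1}.
Min-cut edges: Sub3→City (7), Bus1→City (6); capacity 7 + 6 = 13.
Cut capacity 17 exceeds the max flow 13, so it is not minimum.

No — its capacity is 17, but the minimum cut has capacity 13.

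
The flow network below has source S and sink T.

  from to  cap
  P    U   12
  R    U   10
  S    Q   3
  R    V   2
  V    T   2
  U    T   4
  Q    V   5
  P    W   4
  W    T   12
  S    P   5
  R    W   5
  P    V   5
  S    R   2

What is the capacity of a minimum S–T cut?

Augment S→P→U→T: bottleneck 4, flow now 4.
Augment S→P→V→T: bottleneck 1, flow now 5.
Augment S→Q→V→T: bottleneck 1, flow now 6.
Augment S→R→W→T: bottleneck 2, flow now 8.
Augment S→Q→V→P→W→T: bottleneck 1, flow now 9. (uses reverse residual edge)
No augmenting path remains; maximum flow = 9.
By max-flow min-cut, the minimum cut capacity equals the max flow.
In the residual graph, reachable from S: {S, Q, V}.
Min-cut edges: S→P (5), S→R (2), V→T (2); capacity 5 + 2 + 2 = 9.

9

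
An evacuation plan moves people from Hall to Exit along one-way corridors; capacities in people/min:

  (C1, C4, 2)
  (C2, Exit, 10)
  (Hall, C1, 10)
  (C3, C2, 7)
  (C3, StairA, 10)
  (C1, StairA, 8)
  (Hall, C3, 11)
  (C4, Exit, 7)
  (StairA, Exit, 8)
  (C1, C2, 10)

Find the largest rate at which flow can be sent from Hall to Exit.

20

Augment Hall→C3→StairA→Exit: bottleneck 8, flow now 8.
Augment Hall→C3→C2→Exit: bottleneck 3, flow now 11.
Augment Hall→C1→C2→Exit: bottleneck 7, flow now 18.
Augment Hall→C1→C4→Exit: bottleneck 2, flow now 20.
No augmenting path remains; maximum flow = 20.
In the residual graph, reachable from Hall: {Hall, C3, C1, StairA, C2}.
Min-cut edges: C1→C4 (2), StairA→Exit (8), C2→Exit (10); capacity 2 + 8 + 10 = 20.
This cut is saturated, so no flow can exceed 20.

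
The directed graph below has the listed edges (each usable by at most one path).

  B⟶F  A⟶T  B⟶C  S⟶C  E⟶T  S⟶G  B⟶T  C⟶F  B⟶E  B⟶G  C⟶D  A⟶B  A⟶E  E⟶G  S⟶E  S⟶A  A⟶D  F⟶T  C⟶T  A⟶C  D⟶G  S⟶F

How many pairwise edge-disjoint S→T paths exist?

4

Assign every edge capacity 1; by Menger, the answer equals the max flow.
Path S→A→T (+1); total 1.
Path S→C→T (+1); total 2.
Path S→E→T (+1); total 3.
Path S→F→T (+1); total 4.
No residual S→T path; max flow = 4.
Certifying cut of size 4: {S→A, S→C, S→E, S→F}.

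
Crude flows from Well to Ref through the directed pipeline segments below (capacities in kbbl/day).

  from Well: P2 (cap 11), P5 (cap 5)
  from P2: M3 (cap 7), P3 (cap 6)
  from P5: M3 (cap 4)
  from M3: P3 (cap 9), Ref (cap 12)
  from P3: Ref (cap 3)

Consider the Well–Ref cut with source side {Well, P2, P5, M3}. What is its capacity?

Edges leaving {Well, P2, P5, M3}: P2→P3 (6), M3→P3 (9), M3→Ref (12).
Cut capacity = 6 + 9 + 12 = 27.

27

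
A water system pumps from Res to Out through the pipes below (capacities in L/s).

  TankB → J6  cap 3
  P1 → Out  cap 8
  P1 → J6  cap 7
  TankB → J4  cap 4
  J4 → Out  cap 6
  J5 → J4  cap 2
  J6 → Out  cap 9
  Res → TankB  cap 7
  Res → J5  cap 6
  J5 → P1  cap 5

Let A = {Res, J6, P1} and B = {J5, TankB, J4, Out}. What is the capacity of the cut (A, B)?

Edges leaving {Res, J6, P1}: Res→J5 (6), Res→TankB (7), J6→Out (9), P1→Out (8).
Cut capacity = 6 + 7 + 9 + 8 = 30.

30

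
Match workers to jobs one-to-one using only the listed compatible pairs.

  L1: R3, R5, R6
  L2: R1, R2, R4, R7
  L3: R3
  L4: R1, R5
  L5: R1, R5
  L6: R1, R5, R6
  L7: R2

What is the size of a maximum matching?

6

Unit-capacity flow: source→left, listed edges, right→sink; max matching = max flow.
Augmenting path L1→R3 (+1); matched 1.
Augmenting path L2→R1 (+1); matched 2.
Augmenting path L4→R5 (+1); matched 3.
Augmenting path L6→R6 (+1); matched 4.
Augmenting path L7→R2 (+1); matched 5.
Augmenting path L5→R1→L2→R4 (+1); matched 6.
No augmenting path remains; maximum matching = 6.
König certificate: {L2, L7, R1, R3, R5, R6} is a vertex cover of size 6 (every listed pair touches it), so no matching can be larger.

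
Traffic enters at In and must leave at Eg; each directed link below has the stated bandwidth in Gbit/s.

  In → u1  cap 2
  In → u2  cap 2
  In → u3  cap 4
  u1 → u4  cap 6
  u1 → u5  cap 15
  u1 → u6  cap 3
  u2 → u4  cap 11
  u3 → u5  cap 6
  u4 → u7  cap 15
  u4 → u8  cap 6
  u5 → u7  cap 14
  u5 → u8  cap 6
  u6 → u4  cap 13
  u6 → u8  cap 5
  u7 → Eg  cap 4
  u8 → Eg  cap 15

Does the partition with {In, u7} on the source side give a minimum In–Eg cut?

No — its capacity is 12, but the minimum cut has capacity 8.

Given cut capacity: 2 + 2 + 4 + 4 = 12.
Augment In→u1→u4→u7→Eg: bottleneck 2, flow now 2.
Augment In→u2→u4→u7→Eg: bottleneck 2, flow now 4.
Augment In→u3→u5→u8→Eg: bottleneck 4, flow now 8.
No augmenting path remains; maximum flow = 8.
In the residual graph, reachable from In: {In}.
Min-cut edges: In→u1 (2), In→u2 (2), In→u3 (4); capacity 2 + 2 + 4 = 8.
Cut capacity 12 exceeds the max flow 8, so it is not minimum.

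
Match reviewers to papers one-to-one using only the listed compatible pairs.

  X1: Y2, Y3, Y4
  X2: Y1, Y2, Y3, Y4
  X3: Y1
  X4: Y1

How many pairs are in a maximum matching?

3

Unit-capacity flow: source→left, listed edges, right→sink; max matching = max flow.
Augmenting path X1→Y2 (+1); matched 1.
Augmenting path X2→Y1 (+1); matched 2.
Augmenting path X3→Y1→X2→Y3 (+1); matched 3.
No augmenting path remains; maximum matching = 3.
König certificate: {X1, X2, Y1} is a vertex cover of size 3 (every listed pair touches it), so no matching can be larger.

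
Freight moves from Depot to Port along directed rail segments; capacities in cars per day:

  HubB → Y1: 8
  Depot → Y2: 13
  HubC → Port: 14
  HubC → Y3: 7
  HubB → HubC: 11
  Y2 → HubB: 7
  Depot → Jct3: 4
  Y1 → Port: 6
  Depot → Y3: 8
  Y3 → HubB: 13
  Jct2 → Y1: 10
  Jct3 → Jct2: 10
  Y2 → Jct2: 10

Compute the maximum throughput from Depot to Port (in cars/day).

17

Augment Depot→Y3→HubB→Y1→Port: bottleneck 6, flow now 6.
Augment Depot→Y3→HubB→HubC→Port: bottleneck 2, flow now 8.
Augment Depot→Y2→HubB→HubC→Port: bottleneck 7, flow now 15.
Augment Depot→Y2→Jct2→Y1→HubB→HubC→Port: bottleneck 2, flow now 17. (uses reverse residual edge)
No augmenting path remains; maximum flow = 17.
In the residual graph, reachable from Depot: {Depot, Y3, Y2, Jct3, Jct2, HubB, Y1}.
Min-cut edges: HubB→HubC (11), Y1→Port (6); capacity 11 + 6 = 17.
This cut is saturated, so no flow can exceed 17.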